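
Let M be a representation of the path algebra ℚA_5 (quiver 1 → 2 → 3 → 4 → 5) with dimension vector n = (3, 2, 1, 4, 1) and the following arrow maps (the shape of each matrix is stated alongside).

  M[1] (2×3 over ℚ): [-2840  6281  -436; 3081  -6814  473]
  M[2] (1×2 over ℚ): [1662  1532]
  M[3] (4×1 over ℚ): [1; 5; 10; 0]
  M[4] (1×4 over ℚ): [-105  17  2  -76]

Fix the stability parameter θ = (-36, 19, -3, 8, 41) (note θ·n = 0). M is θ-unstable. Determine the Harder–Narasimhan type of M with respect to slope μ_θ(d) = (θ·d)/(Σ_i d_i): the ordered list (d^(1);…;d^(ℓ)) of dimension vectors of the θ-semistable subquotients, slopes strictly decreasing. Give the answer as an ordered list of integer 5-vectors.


Interval decomposition of M: I[1,1], I[1,2], I[1,4], I[4,4]^2, I[4,5].
HN type (ℓ=4): μ^(1)=41; μ^(2)=19; μ^(3)=8; μ^(4)=-36

((0, 0, 0, 0, 1); (0, 1, 0, 0, 0); (0, 1, 1, 4, 0); (3, 0, 0, 0, 0))


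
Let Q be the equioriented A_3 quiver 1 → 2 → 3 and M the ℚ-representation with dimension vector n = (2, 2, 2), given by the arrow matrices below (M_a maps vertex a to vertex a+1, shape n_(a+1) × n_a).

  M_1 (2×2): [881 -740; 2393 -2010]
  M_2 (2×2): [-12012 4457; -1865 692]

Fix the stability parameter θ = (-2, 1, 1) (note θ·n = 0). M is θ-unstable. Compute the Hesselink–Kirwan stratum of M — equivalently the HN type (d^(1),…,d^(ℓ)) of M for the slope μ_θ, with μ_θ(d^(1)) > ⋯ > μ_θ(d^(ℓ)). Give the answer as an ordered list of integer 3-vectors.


Interval decomposition of M: I[1,3]^2.
HN type (ℓ=2): μ^(1)=1; μ^(2)=-2

((0, 2, 2); (2, 0, 0))


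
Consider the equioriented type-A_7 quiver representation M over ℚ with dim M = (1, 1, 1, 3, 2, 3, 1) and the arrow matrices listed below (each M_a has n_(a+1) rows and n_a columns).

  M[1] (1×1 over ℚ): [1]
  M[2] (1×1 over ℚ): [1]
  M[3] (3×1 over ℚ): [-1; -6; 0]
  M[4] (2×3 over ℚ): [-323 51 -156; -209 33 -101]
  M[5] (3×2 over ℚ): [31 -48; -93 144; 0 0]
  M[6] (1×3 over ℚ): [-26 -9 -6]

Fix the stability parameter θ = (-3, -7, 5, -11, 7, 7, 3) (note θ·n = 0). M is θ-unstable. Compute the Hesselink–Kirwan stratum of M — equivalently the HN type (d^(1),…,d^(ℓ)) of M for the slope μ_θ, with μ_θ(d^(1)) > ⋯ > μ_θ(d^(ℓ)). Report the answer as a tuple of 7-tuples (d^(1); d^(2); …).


Via rank(M_{q-1}∘⋯∘M_p): M ≅ I[1,7], I[4,4], I[4,5], I[6,6]^2.
μ_θ-semistable layers: μ^(1)=7; μ^(2)=17/3; μ^(3)=-3; μ^(4)=-5; μ^(5)=-11

((0, 0, 0, 0, 1, 2, 0); (0, 0, 0, 0, 1, 1, 1); (0, 0, 1, 1, 0, 0, 0); (1, 1, 0, 0, 0, 0, 0); (0, 0, 0, 2, 0, 0, 0))


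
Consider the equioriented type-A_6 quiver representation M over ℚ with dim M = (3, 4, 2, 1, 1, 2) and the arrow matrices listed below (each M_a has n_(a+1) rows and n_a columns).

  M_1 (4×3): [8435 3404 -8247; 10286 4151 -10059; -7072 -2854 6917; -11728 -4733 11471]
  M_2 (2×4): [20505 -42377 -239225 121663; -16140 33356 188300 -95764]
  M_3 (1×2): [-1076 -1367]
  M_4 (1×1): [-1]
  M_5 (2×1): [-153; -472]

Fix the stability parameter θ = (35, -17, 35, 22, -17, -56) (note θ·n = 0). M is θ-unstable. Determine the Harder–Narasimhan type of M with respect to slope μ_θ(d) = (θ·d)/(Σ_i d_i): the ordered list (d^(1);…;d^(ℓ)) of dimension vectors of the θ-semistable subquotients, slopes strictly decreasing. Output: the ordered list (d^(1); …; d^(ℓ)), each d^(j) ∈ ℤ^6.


Via rank(M_{q-1}∘⋯∘M_p): M ≅ I[1,2]^2, I[1,3], I[2,2], I[3,6], I[6,6].
μ_θ-semistable layers: μ^(1)=35; μ^(2)=9; μ^(3)=-4; μ^(4)=-17; μ^(5)=-56

((0, 0, 1, 0, 0, 0); (3, 3, 0, 0, 0, 0); (0, 0, 1, 1, 1, 1); (0, 1, 0, 0, 0, 0); (0, 0, 0, 0, 0, 1))


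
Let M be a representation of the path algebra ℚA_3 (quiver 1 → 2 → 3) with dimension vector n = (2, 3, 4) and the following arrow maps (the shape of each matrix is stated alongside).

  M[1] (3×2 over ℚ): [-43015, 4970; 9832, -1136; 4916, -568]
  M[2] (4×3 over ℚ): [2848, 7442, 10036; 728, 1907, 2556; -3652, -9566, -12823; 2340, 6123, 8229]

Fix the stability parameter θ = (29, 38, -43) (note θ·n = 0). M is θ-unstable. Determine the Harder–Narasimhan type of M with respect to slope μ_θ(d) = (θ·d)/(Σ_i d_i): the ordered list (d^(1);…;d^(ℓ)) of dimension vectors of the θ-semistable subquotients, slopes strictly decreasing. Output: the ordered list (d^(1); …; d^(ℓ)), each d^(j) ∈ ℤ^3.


Barcode: M ≅ I[1,1], I[1,2], I[2,3]^2, I[3,3]^2. HN layers by μ_θ (4 steps, strictly decreasing):
  μ^(1)=38; μ^(2)=29; μ^(3)=-5/2; μ^(4)=-43

((0, 1, 0); (2, 0, 0); (0, 2, 2); (0, 0, 2))


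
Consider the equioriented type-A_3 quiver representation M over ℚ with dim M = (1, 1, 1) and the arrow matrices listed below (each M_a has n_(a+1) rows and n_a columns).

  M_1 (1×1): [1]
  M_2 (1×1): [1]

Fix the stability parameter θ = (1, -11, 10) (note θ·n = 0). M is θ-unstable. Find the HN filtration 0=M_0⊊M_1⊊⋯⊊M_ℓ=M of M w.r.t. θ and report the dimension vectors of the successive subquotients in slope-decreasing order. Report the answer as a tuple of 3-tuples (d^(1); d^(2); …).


Barcode: M ≅ I[1,3]. HN layers by μ_θ (2 steps, strictly decreasing):
  μ^(1)=10; μ^(2)=-5

((0, 0, 1); (1, 1, 0))


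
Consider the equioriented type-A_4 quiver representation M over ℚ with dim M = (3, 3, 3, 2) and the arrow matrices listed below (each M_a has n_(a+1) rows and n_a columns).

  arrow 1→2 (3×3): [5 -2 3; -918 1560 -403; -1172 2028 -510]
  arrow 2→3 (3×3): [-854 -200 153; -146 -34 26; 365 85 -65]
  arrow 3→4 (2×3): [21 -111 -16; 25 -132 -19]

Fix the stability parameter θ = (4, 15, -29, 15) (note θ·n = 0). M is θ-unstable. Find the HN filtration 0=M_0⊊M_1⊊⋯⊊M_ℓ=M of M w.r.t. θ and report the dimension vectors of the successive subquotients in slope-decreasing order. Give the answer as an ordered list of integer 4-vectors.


Interval decomposition of M: I[1,2], I[1,4]^2, I[3,3].
HN type (ℓ=4): μ^(1)=15; μ^(2)=4; μ^(3)=-10/3; μ^(4)=-29

((0, 1, 0, 2); (1, 0, 0, 0); (2, 2, 2, 0); (0, 0, 1, 0))


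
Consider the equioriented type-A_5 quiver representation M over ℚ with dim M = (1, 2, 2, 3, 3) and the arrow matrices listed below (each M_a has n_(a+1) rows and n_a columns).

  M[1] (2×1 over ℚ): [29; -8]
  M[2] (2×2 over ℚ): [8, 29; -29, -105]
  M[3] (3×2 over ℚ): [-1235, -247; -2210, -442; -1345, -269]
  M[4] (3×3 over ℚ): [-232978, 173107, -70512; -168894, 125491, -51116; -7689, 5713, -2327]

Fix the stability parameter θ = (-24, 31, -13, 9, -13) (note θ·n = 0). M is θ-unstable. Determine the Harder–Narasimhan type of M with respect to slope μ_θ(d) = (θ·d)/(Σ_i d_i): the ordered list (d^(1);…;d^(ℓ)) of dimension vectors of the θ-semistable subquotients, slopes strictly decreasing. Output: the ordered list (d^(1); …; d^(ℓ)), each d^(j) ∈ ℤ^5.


Via rank(M_{q-1}∘⋯∘M_p): M ≅ I[1,4], I[2,3], I[4,5]^2, I[5,5].
μ_θ-semistable layers: μ^(1)=9; μ^(2)=-2; μ^(3)=-13; μ^(4)=-24

((0, 2, 2, 1, 0); (0, 0, 0, 2, 2); (0, 0, 0, 0, 1); (1, 0, 0, 0, 0))


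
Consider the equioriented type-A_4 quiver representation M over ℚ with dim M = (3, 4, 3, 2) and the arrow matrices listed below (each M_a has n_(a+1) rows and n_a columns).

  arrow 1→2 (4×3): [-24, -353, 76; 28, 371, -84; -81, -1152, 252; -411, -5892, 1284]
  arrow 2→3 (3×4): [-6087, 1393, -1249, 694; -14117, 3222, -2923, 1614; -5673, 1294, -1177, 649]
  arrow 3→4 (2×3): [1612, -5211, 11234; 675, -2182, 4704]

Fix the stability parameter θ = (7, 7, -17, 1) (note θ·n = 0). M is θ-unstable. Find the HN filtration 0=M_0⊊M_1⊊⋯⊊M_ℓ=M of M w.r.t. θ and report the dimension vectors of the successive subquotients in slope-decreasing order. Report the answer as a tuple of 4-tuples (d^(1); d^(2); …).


Via rank(M_{q-1}∘⋯∘M_p): M ≅ I[1,1], I[1,4]^2, I[2,2], I[2,3].
μ_θ-semistable layers: μ^(1)=7; μ^(2)=1; μ^(3)=-1; μ^(4)=-5

((1, 1, 0, 0); (0, 0, 0, 2); (2, 2, 2, 0); (0, 1, 1, 0))


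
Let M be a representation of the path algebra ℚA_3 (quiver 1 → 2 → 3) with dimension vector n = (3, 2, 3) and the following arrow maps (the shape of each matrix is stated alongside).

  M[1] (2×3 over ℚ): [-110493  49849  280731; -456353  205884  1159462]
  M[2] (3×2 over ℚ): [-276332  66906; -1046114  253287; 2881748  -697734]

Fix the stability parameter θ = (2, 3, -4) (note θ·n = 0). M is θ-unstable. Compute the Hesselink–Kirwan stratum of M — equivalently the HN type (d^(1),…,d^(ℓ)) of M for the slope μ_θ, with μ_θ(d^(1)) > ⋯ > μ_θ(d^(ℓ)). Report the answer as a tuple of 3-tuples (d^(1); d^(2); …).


Interval decomposition of M: I[1,1], I[1,2], I[1,3], I[3,3]^2.
HN type (ℓ=4): μ^(1)=3; μ^(2)=2; μ^(3)=1/3; μ^(4)=-4

((0, 1, 0); (2, 0, 0); (1, 1, 1); (0, 0, 2))


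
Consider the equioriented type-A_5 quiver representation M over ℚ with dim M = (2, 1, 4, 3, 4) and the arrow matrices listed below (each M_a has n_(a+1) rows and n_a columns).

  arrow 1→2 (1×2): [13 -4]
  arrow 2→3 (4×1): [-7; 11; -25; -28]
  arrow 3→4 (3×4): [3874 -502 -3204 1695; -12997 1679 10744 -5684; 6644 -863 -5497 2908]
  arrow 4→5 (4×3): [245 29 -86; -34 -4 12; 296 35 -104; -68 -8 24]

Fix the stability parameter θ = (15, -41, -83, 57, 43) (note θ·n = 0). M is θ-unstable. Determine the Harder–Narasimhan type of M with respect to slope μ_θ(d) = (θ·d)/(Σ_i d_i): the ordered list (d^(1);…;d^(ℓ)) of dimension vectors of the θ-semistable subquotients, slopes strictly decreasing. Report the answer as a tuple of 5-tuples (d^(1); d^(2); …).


Via rank(M_{q-1}∘⋯∘M_p): M ≅ I[1,1], I[1,3], I[3,4], I[3,5]^2, I[5,5]^2.
μ_θ-semistable layers: μ^(1)=57; μ^(2)=50; μ^(3)=43; μ^(4)=15; μ^(5)=-109/3; μ^(6)=-83

((0, 0, 0, 1, 0); (0, 0, 0, 2, 2); (0, 0, 0, 0, 2); (1, 0, 0, 0, 0); (1, 1, 1, 0, 0); (0, 0, 3, 0, 0))


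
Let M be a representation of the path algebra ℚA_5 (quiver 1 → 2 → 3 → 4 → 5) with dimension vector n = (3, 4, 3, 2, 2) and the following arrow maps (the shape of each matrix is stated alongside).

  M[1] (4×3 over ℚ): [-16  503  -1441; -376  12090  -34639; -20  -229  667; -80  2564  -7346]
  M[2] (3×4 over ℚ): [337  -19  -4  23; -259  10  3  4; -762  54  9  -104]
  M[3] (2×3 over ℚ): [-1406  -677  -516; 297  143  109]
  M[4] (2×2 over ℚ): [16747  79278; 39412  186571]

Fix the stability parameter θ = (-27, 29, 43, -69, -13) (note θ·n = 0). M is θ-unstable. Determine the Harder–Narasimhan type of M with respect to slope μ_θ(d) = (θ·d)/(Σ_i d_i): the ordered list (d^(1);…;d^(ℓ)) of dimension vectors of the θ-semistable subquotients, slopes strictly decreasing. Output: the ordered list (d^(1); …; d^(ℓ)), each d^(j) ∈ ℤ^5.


Interval decomposition of M: I[1,3], I[1,5]^2, I[2,2].
HN type (ℓ=4): μ^(1)=43; μ^(2)=29; μ^(3)=-5/2; μ^(4)=-27

((0, 0, 1, 0, 0); (0, 2, 0, 0, 0); (0, 2, 2, 2, 2); (3, 0, 0, 0, 0))


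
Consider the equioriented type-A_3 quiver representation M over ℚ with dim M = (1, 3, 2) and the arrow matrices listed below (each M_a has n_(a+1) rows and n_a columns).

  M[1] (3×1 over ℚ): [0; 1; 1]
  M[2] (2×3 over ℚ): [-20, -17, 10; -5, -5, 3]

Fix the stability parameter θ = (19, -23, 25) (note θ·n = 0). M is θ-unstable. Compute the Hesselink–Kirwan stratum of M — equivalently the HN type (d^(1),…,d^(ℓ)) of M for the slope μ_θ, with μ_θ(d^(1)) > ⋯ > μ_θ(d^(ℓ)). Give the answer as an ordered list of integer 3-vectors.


Via rank(M_{q-1}∘⋯∘M_p): M ≅ I[1,3], I[2,2], I[2,3].
μ_θ-semistable layers: μ^(1)=25; μ^(2)=-2; μ^(3)=-23

((0, 0, 2); (1, 1, 0); (0, 2, 0))


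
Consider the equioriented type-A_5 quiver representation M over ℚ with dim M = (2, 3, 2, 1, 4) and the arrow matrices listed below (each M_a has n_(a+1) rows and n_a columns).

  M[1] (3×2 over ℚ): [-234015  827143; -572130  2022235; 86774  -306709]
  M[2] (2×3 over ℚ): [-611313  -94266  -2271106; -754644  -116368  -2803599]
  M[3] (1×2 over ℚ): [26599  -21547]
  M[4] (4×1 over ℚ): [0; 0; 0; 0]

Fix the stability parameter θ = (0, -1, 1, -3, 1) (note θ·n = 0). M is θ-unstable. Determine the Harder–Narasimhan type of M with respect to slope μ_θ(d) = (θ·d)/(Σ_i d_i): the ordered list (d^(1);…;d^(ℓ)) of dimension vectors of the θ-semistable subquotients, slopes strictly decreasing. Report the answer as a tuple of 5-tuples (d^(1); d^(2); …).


Via rank(M_{q-1}∘⋯∘M_p): M ≅ I[1,3], I[1,4], I[2,2], I[5,5]^4.
μ_θ-semistable layers: μ^(1)=1; μ^(2)=-1/2; μ^(3)=-3/4; μ^(4)=-1

((0, 0, 1, 0, 4); (1, 1, 0, 0, 0); (1, 1, 1, 1, 0); (0, 1, 0, 0, 0))


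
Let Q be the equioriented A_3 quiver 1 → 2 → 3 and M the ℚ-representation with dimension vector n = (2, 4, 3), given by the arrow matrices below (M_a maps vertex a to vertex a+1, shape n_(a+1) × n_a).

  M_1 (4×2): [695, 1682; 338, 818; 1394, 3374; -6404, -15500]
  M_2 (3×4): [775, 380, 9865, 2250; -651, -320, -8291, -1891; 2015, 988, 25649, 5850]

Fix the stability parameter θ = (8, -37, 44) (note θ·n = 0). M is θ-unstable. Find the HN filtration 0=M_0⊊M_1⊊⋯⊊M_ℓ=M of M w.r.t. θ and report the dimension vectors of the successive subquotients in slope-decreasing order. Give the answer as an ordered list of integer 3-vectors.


Interval decomposition of M: I[1,2], I[1,3], I[2,2], I[2,3], I[3,3].
HN type (ℓ=3): μ^(1)=44; μ^(2)=-29/2; μ^(3)=-37

((0, 0, 3); (2, 2, 0); (0, 2, 0))


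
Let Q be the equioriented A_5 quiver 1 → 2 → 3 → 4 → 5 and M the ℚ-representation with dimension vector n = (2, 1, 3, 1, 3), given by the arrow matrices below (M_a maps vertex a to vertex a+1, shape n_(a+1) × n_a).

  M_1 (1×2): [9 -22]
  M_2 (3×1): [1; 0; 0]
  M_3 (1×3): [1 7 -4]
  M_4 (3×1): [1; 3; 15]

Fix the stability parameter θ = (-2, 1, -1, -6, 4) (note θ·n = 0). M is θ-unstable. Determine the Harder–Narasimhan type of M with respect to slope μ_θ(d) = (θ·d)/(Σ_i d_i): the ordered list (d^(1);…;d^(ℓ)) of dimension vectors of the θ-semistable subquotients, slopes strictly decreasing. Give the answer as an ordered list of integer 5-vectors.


Via rank(M_{q-1}∘⋯∘M_p): M ≅ I[1,1], I[1,5], I[3,3]^2, I[5,5]^2.
μ_θ-semistable layers: μ^(1)=4; μ^(2)=-1; μ^(3)=-2

((0, 0, 0, 0, 3); (0, 0, 2, 0, 0); (2, 1, 1, 1, 0))


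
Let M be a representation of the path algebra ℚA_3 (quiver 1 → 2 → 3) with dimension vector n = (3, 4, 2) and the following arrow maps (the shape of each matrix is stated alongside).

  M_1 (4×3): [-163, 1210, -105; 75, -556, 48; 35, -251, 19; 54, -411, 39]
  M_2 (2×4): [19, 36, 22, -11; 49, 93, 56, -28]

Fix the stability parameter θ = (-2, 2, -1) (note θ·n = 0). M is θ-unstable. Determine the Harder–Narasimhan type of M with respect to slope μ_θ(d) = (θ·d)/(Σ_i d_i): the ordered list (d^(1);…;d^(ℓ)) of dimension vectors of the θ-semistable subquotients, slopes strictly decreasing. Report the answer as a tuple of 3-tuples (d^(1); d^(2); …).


Interval decomposition of M: I[1,2], I[1,3]^2, I[2,2].
HN type (ℓ=3): μ^(1)=2; μ^(2)=1/2; μ^(3)=-2

((0, 2, 0); (0, 2, 2); (3, 0, 0))


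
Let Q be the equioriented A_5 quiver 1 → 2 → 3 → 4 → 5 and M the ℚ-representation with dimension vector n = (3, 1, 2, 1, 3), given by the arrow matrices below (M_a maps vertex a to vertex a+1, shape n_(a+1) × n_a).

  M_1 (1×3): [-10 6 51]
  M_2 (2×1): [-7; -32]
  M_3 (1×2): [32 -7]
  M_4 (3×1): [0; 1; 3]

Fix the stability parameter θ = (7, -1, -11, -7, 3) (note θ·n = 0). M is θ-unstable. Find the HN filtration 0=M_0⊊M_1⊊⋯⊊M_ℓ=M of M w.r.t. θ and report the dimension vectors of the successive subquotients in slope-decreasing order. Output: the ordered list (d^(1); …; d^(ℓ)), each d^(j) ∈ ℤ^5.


Barcode: M ≅ I[1,1]^2, I[1,3], I[3,5], I[5,5]^2. HN layers by μ_θ (5 steps, strictly decreasing):
  μ^(1)=7; μ^(2)=3; μ^(3)=-5/3; μ^(4)=-7; μ^(5)=-11

((2, 0, 0, 0, 0); (0, 0, 0, 0, 3); (1, 1, 1, 0, 0); (0, 0, 0, 1, 0); (0, 0, 1, 0, 0))


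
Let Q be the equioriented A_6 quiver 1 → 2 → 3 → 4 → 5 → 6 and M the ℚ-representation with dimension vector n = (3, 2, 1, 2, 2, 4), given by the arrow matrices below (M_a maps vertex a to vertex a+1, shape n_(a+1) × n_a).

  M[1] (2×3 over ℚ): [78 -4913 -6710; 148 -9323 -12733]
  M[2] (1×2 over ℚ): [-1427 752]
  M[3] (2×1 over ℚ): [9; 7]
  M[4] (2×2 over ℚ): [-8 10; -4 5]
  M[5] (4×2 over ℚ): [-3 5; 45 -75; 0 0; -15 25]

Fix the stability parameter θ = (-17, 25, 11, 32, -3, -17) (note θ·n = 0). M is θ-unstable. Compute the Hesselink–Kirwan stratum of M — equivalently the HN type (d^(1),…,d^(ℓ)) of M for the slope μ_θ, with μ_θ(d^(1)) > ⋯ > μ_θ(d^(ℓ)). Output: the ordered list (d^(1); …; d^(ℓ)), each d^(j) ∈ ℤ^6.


Barcode: M ≅ I[1,1], I[1,2], I[1,6], I[4,4], I[5,5], I[6,6]^3. HN layers by μ_θ (5 steps, strictly decreasing):
  μ^(1)=32; μ^(2)=25; μ^(3)=48/5; μ^(4)=-3; μ^(5)=-17

((0, 0, 0, 1, 0, 0); (0, 1, 0, 0, 0, 0); (0, 1, 1, 1, 1, 1); (0, 0, 0, 0, 1, 0); (3, 0, 0, 0, 0, 3))


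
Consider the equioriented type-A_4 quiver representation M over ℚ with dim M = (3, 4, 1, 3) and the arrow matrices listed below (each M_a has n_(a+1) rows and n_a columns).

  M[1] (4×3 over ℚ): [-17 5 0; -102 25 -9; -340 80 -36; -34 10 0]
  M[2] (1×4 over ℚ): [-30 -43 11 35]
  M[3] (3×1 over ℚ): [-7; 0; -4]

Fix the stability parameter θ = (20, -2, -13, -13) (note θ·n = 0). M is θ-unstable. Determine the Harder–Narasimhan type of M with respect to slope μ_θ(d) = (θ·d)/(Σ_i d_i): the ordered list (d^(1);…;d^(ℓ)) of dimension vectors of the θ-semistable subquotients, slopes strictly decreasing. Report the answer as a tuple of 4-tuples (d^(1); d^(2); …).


Barcode: M ≅ I[1,1], I[1,2], I[1,4], I[2,2]^2, I[4,4]^2. HN layers by μ_θ (4 steps, strictly decreasing):
  μ^(1)=20; μ^(2)=9; μ^(3)=-2; μ^(4)=-13

((1, 0, 0, 0); (1, 1, 0, 0); (1, 3, 1, 1); (0, 0, 0, 2))


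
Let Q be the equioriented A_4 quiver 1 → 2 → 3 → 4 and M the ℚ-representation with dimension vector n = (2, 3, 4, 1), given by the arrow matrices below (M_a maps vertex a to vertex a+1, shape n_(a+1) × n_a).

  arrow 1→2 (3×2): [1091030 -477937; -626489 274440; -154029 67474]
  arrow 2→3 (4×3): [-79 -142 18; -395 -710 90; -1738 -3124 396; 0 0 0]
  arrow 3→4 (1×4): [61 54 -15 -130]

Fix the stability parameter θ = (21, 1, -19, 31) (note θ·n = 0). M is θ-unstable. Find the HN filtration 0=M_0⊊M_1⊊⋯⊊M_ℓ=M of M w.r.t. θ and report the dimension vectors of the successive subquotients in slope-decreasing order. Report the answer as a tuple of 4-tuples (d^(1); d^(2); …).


Interval decomposition of M: I[1,2], I[1,4], I[2,2], I[3,3]^3.
HN type (ℓ=4): μ^(1)=31; μ^(2)=11; μ^(3)=1; μ^(4)=-19

((0, 0, 0, 1); (1, 1, 0, 0); (1, 2, 1, 0); (0, 0, 3, 0))


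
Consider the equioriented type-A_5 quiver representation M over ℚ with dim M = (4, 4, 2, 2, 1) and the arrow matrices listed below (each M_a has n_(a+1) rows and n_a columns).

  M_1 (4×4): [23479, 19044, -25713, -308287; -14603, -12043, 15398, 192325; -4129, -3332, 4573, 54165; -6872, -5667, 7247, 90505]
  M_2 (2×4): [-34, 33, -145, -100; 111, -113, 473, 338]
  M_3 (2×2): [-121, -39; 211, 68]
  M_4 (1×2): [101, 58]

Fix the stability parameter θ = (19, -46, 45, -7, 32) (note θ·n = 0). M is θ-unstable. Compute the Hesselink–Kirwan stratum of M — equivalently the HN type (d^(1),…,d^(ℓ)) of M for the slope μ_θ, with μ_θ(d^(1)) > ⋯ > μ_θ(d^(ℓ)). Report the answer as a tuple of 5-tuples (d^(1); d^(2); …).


Interval decomposition of M: I[1,2]^2, I[1,4], I[1,5].
HN type (ℓ=3): μ^(1)=32; μ^(2)=19; μ^(3)=-27/2

((0, 0, 0, 0, 1); (0, 0, 2, 2, 0); (4, 4, 0, 0, 0))


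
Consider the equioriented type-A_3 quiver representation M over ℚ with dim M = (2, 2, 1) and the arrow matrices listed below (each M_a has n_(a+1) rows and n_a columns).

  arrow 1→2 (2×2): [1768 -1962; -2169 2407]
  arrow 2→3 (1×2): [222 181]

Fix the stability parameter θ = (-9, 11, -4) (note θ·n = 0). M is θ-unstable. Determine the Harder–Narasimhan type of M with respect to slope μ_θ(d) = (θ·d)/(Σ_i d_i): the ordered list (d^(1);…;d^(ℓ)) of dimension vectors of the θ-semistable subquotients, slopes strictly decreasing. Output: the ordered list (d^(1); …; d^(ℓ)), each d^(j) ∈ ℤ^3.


Barcode: M ≅ I[1,2], I[1,3]. HN layers by μ_θ (3 steps, strictly decreasing):
  μ^(1)=11; μ^(2)=7/2; μ^(3)=-9

((0, 1, 0); (0, 1, 1); (2, 0, 0))


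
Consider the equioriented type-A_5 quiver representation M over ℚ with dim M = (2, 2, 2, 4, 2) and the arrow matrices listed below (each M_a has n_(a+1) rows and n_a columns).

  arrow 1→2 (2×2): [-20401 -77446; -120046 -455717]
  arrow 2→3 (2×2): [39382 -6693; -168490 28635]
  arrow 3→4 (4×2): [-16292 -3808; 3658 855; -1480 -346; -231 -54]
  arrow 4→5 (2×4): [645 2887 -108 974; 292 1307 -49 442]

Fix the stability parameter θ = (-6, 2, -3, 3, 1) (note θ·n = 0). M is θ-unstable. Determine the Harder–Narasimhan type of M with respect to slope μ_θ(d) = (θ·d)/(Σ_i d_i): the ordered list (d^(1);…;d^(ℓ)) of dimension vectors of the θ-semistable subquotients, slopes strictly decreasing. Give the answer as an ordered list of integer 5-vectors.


Barcode: M ≅ I[1,2], I[1,5], I[3,4], I[4,4], I[4,5]. HN layers by μ_θ (5 steps, strictly decreasing):
  μ^(1)=3; μ^(2)=2; μ^(3)=-1/2; μ^(4)=-3; μ^(5)=-6

((0, 0, 0, 2, 0); (0, 1, 0, 2, 2); (0, 1, 1, 0, 0); (0, 0, 1, 0, 0); (2, 0, 0, 0, 0))


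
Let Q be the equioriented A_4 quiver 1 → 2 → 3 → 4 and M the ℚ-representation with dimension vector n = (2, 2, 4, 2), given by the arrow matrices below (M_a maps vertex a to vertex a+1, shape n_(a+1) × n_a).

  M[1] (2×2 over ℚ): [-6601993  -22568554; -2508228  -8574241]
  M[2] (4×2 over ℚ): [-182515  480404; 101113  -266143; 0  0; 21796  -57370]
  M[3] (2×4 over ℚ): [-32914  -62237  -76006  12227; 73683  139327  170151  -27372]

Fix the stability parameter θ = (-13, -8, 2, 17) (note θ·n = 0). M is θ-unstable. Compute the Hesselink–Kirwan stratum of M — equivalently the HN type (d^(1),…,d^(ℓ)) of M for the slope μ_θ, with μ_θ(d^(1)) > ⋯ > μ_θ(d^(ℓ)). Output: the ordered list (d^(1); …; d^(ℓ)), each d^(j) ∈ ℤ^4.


Barcode: M ≅ I[1,4]^2, I[3,3]^2. HN layers by μ_θ (4 steps, strictly decreasing):
  μ^(1)=17; μ^(2)=2; μ^(3)=-8; μ^(4)=-13

((0, 0, 0, 2); (0, 0, 4, 0); (0, 2, 0, 0); (2, 0, 0, 0))


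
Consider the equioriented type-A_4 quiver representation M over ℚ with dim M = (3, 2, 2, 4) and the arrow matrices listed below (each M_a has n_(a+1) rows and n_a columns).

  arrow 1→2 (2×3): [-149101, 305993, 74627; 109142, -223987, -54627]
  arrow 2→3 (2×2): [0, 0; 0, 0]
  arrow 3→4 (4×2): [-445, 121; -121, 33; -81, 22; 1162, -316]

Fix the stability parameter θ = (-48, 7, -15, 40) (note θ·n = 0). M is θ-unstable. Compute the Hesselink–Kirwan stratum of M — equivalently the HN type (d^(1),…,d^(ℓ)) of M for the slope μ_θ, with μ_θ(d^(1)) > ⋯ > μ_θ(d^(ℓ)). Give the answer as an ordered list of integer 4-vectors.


Interval decomposition of M: I[1,1], I[1,2]^2, I[3,4]^2, I[4,4]^2.
HN type (ℓ=4): μ^(1)=40; μ^(2)=7; μ^(3)=-15; μ^(4)=-48

((0, 0, 0, 4); (0, 2, 0, 0); (0, 0, 2, 0); (3, 0, 0, 0))


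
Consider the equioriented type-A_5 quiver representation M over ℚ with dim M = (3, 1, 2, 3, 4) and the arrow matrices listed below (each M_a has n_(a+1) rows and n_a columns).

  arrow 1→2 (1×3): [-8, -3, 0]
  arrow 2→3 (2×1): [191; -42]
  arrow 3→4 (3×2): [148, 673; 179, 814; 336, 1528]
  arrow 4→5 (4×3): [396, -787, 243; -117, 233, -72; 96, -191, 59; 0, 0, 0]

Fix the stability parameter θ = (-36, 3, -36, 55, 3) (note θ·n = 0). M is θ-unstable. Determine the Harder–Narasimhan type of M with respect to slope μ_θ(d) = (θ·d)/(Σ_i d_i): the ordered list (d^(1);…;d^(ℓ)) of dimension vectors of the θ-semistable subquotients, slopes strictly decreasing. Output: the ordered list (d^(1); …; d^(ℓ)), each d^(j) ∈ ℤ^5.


Interval decomposition of M: I[1,1]^2, I[1,5], I[3,5], I[4,4], I[5,5]^2.
HN type (ℓ=5): μ^(1)=55; μ^(2)=29; μ^(3)=3; μ^(4)=-33/2; μ^(5)=-36

((0, 0, 0, 1, 0); (0, 0, 0, 2, 2); (0, 0, 0, 0, 2); (0, 1, 1, 0, 0); (3, 0, 1, 0, 0))


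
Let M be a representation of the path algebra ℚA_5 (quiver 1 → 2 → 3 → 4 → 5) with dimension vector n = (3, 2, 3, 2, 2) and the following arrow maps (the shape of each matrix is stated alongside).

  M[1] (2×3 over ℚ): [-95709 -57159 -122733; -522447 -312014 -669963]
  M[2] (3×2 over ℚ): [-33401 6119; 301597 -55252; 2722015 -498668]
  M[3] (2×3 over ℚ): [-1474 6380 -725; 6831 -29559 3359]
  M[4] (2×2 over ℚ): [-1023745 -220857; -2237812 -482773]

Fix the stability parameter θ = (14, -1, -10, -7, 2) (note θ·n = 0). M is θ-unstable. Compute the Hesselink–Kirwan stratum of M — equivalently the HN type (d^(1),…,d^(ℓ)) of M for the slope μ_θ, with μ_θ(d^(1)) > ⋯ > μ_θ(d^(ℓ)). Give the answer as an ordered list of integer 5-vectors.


Barcode: M ≅ I[1,1], I[1,5]^2, I[3,3]. HN layers by μ_θ (4 steps, strictly decreasing):
  μ^(1)=14; μ^(2)=2; μ^(3)=-1; μ^(4)=-10

((1, 0, 0, 0, 0); (0, 0, 0, 0, 2); (2, 2, 2, 2, 0); (0, 0, 1, 0, 0))


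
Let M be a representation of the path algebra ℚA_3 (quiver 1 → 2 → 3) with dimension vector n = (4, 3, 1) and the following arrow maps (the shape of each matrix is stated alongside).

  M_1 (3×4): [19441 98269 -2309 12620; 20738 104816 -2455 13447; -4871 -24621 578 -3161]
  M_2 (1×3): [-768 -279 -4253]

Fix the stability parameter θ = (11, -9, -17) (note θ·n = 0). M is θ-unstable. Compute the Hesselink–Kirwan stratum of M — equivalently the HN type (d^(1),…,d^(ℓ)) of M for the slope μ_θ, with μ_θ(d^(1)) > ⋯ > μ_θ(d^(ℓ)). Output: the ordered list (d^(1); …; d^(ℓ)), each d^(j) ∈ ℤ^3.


Interval decomposition of M: I[1,1]^2, I[1,2], I[1,3], I[2,2].
HN type (ℓ=4): μ^(1)=11; μ^(2)=1; μ^(3)=-5; μ^(4)=-9

((2, 0, 0); (1, 1, 0); (1, 1, 1); (0, 1, 0))


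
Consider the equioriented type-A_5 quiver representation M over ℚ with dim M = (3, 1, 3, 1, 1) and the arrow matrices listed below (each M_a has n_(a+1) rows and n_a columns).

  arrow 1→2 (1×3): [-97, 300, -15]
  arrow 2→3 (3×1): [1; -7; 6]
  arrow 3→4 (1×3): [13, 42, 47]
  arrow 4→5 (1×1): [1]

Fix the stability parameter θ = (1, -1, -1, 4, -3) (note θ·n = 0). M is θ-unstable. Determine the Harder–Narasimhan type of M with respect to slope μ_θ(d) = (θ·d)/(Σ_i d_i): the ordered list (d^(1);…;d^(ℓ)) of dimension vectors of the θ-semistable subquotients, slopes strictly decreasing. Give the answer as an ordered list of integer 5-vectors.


Interval decomposition of M: I[1,1]^2, I[1,5], I[3,3]^2.
HN type (ℓ=4): μ^(1)=1; μ^(2)=1/2; μ^(3)=-1/3; μ^(4)=-1

((2, 0, 0, 0, 0); (0, 0, 0, 1, 1); (1, 1, 1, 0, 0); (0, 0, 2, 0, 0))


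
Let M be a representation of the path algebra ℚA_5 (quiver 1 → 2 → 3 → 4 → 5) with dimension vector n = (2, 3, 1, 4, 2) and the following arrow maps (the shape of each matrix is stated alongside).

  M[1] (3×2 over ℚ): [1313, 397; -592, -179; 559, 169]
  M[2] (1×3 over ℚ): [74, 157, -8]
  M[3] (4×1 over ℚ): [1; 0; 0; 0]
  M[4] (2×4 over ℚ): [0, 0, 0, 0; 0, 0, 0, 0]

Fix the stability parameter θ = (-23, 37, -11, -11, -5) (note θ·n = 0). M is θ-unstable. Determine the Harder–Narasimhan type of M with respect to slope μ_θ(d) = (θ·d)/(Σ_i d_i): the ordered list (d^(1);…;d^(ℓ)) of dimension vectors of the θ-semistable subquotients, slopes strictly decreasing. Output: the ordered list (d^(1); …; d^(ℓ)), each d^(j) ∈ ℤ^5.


Via rank(M_{q-1}∘⋯∘M_p): M ≅ I[1,2], I[1,4], I[2,2], I[4,4]^3, I[5,5]^2.
μ_θ-semistable layers: μ^(1)=37; μ^(2)=5; μ^(3)=-5; μ^(4)=-11; μ^(5)=-23

((0, 2, 0, 0, 0); (0, 1, 1, 1, 0); (0, 0, 0, 0, 2); (0, 0, 0, 3, 0); (2, 0, 0, 0, 0))


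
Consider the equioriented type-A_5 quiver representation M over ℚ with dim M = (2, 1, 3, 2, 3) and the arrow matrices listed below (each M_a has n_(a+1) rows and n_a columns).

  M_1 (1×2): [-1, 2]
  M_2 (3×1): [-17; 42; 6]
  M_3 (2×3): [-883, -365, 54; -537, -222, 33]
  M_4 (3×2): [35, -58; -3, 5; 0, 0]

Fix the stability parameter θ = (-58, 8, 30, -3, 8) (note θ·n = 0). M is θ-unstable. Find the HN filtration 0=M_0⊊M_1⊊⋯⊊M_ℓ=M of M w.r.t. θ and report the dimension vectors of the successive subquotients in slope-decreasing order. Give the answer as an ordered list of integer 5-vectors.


Interval decomposition of M: I[1,1], I[1,5], I[3,3], I[3,5], I[5,5].
HN type (ℓ=4): μ^(1)=30; μ^(2)=35/3; μ^(3)=8; μ^(4)=-58

((0, 0, 1, 0, 0); (0, 0, 2, 2, 2); (0, 1, 0, 0, 1); (2, 0, 0, 0, 0))


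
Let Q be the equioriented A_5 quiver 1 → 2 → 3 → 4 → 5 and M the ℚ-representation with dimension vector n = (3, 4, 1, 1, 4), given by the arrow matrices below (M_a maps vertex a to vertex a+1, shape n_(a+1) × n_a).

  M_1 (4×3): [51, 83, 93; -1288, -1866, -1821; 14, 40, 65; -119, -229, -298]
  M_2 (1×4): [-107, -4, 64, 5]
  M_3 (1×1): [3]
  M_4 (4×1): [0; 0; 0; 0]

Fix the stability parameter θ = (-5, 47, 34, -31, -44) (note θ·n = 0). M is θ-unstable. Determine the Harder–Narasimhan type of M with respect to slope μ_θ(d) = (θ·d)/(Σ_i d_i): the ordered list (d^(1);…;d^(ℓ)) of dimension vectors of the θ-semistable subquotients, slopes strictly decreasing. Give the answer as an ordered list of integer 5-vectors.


Via rank(M_{q-1}∘⋯∘M_p): M ≅ I[1,2]^2, I[1,4], I[2,2], I[5,5]^4.
μ_θ-semistable layers: μ^(1)=47; μ^(2)=50/3; μ^(3)=-5; μ^(4)=-44

((0, 3, 0, 0, 0); (0, 1, 1, 1, 0); (3, 0, 0, 0, 0); (0, 0, 0, 0, 4))


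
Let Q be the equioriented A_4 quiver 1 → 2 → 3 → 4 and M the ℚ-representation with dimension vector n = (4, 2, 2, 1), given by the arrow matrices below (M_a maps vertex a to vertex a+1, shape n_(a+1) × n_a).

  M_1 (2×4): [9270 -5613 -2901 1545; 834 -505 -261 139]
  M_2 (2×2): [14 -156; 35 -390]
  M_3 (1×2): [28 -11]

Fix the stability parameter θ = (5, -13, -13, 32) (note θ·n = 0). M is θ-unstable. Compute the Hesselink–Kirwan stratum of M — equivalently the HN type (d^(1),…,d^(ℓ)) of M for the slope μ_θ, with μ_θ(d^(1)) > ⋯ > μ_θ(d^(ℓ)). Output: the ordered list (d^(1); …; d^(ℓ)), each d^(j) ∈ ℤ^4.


Interval decomposition of M: I[1,1]^2, I[1,2], I[1,4], I[3,3].
HN type (ℓ=5): μ^(1)=32; μ^(2)=5; μ^(3)=-4; μ^(4)=-7; μ^(5)=-13

((0, 0, 0, 1); (2, 0, 0, 0); (1, 1, 0, 0); (1, 1, 1, 0); (0, 0, 1, 0))


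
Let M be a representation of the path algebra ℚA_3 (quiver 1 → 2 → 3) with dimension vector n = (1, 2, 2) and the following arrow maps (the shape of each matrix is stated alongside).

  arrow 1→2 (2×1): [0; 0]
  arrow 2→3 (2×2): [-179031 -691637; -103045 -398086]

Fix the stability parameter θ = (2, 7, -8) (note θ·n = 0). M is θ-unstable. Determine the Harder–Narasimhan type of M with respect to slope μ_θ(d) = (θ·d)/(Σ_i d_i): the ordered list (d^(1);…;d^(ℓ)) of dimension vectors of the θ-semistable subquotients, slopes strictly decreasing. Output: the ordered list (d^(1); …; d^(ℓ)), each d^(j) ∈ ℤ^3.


Interval decomposition of M: I[1,1], I[2,3]^2.
HN type (ℓ=2): μ^(1)=2; μ^(2)=-1/2

((1, 0, 0); (0, 2, 2))


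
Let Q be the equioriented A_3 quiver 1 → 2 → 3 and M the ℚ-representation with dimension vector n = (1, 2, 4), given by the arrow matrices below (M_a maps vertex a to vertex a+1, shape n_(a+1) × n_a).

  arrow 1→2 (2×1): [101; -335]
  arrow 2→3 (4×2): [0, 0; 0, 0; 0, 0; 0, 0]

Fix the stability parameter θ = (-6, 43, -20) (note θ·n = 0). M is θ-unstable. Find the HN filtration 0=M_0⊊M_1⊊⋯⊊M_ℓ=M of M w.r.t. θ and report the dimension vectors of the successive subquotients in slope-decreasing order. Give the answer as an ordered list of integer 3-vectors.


Interval decomposition of M: I[1,2], I[2,2], I[3,3]^4.
HN type (ℓ=3): μ^(1)=43; μ^(2)=-6; μ^(3)=-20

((0, 2, 0); (1, 0, 0); (0, 0, 4))


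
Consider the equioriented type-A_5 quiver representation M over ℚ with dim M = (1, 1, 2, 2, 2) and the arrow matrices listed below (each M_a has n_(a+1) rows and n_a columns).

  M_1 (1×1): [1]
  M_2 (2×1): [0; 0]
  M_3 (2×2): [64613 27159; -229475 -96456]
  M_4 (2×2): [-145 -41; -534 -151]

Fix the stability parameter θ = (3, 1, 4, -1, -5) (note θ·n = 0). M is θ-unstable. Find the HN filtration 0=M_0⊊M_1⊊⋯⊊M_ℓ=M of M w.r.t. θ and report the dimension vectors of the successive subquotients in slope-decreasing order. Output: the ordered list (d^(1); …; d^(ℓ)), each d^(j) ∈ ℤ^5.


Via rank(M_{q-1}∘⋯∘M_p): M ≅ I[1,2], I[3,5]^2.
μ_θ-semistable layers: μ^(1)=2; μ^(2)=-2/3

((1, 1, 0, 0, 0); (0, 0, 2, 2, 2))


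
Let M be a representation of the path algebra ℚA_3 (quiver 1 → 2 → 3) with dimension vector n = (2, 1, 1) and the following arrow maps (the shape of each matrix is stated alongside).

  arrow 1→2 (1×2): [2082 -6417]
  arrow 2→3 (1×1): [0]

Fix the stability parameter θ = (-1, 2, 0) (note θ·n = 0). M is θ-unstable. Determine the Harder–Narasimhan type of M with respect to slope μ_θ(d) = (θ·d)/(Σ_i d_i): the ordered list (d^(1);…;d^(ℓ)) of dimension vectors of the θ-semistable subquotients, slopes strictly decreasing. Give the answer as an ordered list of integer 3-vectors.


Barcode: M ≅ I[1,1], I[1,2], I[3,3]. HN layers by μ_θ (3 steps, strictly decreasing):
  μ^(1)=2; μ^(2)=0; μ^(3)=-1

((0, 1, 0); (0, 0, 1); (2, 0, 0))


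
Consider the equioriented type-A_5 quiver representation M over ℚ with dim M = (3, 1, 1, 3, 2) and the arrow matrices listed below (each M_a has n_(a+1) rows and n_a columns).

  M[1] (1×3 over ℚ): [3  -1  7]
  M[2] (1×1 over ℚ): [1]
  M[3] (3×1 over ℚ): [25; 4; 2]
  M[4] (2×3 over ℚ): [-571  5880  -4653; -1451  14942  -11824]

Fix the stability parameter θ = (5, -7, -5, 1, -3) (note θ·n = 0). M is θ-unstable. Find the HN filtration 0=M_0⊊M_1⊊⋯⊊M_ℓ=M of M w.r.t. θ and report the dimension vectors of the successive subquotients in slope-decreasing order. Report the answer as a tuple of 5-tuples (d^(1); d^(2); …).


Via rank(M_{q-1}∘⋯∘M_p): M ≅ I[1,1]^2, I[1,5], I[4,4], I[4,5].
μ_θ-semistable layers: μ^(1)=5; μ^(2)=1; μ^(3)=-1; μ^(4)=-7/3

((2, 0, 0, 0, 0); (0, 0, 0, 1, 0); (0, 0, 0, 2, 2); (1, 1, 1, 0, 0))


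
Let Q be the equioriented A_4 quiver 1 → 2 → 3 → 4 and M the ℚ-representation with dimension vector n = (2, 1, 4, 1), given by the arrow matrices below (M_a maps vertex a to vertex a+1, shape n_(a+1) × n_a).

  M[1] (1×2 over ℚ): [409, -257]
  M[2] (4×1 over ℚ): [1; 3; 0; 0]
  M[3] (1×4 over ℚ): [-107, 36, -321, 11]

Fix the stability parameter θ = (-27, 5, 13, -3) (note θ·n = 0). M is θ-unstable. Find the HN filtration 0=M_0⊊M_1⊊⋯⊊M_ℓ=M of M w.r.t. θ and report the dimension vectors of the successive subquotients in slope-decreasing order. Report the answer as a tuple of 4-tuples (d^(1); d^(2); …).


Interval decomposition of M: I[1,1], I[1,4], I[3,3]^3.
HN type (ℓ=3): μ^(1)=13; μ^(2)=5; μ^(3)=-27

((0, 0, 3, 0); (0, 1, 1, 1); (2, 0, 0, 0))


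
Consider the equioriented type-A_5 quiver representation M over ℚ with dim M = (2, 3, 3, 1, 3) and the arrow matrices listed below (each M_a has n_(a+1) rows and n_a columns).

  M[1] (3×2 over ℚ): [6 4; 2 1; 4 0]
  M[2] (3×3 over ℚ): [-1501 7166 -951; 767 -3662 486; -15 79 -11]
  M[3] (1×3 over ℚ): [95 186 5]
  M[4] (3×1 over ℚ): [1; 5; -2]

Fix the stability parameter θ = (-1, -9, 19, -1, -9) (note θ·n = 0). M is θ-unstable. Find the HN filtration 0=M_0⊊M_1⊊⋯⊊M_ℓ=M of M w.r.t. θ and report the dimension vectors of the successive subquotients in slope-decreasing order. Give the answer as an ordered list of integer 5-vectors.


Barcode: M ≅ I[1,3], I[1,5], I[2,3], I[5,5]^2. HN layers by μ_θ (4 steps, strictly decreasing):
  μ^(1)=19; μ^(2)=3; μ^(3)=-5; μ^(4)=-9

((0, 0, 2, 0, 0); (0, 0, 1, 1, 1); (2, 2, 0, 0, 0); (0, 1, 0, 0, 2))


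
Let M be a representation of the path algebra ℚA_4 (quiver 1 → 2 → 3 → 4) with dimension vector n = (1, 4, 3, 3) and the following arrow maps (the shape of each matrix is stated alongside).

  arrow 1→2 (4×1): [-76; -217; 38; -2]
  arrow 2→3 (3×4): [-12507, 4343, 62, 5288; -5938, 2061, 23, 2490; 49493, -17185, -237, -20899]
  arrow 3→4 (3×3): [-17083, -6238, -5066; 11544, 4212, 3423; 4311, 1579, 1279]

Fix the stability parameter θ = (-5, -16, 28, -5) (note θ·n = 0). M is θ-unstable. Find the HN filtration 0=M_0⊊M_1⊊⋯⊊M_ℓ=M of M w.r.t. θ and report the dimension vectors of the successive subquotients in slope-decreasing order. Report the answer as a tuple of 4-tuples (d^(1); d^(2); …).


Barcode: M ≅ I[1,4], I[2,2], I[2,4]^2. HN layers by μ_θ (3 steps, strictly decreasing):
  μ^(1)=23/2; μ^(2)=-21/2; μ^(3)=-16

((0, 0, 3, 3); (1, 1, 0, 0); (0, 3, 0, 0))


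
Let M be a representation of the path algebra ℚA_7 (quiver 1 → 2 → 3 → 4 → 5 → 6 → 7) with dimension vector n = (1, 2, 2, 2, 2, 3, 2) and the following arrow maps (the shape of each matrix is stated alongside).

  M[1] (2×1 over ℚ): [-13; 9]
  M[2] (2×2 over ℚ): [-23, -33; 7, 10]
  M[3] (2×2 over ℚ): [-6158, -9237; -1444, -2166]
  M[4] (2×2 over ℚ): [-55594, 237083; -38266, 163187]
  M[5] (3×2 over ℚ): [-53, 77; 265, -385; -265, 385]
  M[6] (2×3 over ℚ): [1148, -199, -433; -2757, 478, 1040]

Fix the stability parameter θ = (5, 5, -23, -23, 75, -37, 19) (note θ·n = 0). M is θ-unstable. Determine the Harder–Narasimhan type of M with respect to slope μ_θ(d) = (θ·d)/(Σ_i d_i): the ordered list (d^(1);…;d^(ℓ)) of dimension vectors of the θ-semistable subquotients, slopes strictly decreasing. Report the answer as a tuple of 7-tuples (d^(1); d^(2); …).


Barcode: M ≅ I[1,4], I[2,3], I[4,5], I[5,7], I[6,6], I[6,7]. HN layers by μ_θ (5 steps, strictly decreasing):
  μ^(1)=75; μ^(2)=19; μ^(3)=-9; μ^(4)=-23; μ^(5)=-37

((0, 0, 0, 0, 1, 0, 0); (0, 0, 0, 0, 1, 1, 2); (1, 2, 2, 1, 0, 0, 0); (0, 0, 0, 1, 0, 0, 0); (0, 0, 0, 0, 0, 2, 0))


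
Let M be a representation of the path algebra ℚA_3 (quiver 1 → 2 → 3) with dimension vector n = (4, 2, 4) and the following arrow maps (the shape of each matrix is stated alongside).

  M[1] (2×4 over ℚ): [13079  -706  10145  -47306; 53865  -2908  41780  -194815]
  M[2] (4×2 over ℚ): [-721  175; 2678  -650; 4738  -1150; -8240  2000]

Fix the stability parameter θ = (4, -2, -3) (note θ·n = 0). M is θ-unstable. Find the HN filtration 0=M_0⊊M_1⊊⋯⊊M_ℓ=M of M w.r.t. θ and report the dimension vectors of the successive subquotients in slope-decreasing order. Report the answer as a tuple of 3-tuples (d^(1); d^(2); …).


Barcode: M ≅ I[1,1]^2, I[1,2], I[1,3], I[3,3]^3. HN layers by μ_θ (4 steps, strictly decreasing):
  μ^(1)=4; μ^(2)=1; μ^(3)=-1/3; μ^(4)=-3

((2, 0, 0); (1, 1, 0); (1, 1, 1); (0, 0, 3))


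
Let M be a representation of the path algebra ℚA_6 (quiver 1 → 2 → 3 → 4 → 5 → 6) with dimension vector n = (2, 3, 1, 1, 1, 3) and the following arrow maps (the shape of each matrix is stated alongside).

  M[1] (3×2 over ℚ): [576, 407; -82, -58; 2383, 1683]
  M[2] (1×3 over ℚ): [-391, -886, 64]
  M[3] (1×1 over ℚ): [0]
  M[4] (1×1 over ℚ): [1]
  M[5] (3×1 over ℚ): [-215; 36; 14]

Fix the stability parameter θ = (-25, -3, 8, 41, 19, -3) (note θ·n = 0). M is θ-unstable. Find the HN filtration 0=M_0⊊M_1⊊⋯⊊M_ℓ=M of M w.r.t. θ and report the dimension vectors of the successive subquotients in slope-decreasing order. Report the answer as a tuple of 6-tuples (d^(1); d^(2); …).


Interval decomposition of M: I[1,2], I[1,3], I[2,2], I[4,6], I[6,6]^2.
HN type (ℓ=4): μ^(1)=19; μ^(2)=8; μ^(3)=-3; μ^(4)=-25

((0, 0, 0, 1, 1, 1); (0, 0, 1, 0, 0, 0); (0, 3, 0, 0, 0, 2); (2, 0, 0, 0, 0, 0))
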